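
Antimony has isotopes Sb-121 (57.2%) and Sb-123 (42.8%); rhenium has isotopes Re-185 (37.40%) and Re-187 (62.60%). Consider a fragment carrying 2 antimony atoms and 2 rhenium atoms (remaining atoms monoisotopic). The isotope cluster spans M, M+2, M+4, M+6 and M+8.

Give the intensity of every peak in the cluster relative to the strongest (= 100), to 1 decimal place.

Antimony pattern (n=2): 0.327184 : 0.489632 : 0.183184
Rhenium pattern (n=2): 0.139876 : 0.468248 : 0.391876
Convolve the two distributions (both contribute in 2-u steps):
  M: 0.327184×0.139876 = 0.045765
  M+2: 0.327184×0.468248 + 0.489632×0.139876 = 0.221691
  M+4: 0.327184×0.391876 + 0.489632×0.468248 + 0.183184×0.139876 = 0.383108
  M+6: 0.489632×0.391876 + 0.183184×0.468248 = 0.277651
  M+8: 0.183184×0.391876 = 0.071785
Scale to base peak (0.383108) = 100: 11.9 : 57.9 : 100.0 : 72.5 : 18.7

11.9 : 57.9 : 100.0 : 72.5 : 18.7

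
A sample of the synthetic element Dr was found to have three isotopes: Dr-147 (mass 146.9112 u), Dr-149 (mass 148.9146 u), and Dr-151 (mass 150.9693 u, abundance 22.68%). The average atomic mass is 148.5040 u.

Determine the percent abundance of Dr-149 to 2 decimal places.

Let x and y be the fractions of Dr-147 and Dr-149. Then x + y = 1 − 0.2268 = 0.7732 and 146.9112x + 148.9146y = 148.5040 − 0.2268×150.9693 = 114.26416276.
Substituting: 146.9112x + 148.9146(0.7732 − x) = 114.26416276
(146.9112 − 148.9146)x = -0.87660596  ⇒  x = 0.43756, y = 0.33564
Dr-147: 43.76%, Dr-149: 33.56%.

33.56%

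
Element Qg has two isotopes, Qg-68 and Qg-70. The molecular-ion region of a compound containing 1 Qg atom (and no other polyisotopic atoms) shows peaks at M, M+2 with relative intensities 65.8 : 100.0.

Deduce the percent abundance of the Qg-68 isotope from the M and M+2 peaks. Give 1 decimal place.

39.7%

If p is the fraction of Qg that is Qg-68, then I(M+2)/I(M) = [C(1,1)·p^0·(1−p)] / p^1 = 1·(1−p)/p = 100.0/65.8 = 1.5198
(1−p)/p = 1.5198/1 = 1.5198  ⇒  p = 1/(1 + 1.5198) = 0.3969
Qg-68: 39.7%, Qg-70: 60.3%.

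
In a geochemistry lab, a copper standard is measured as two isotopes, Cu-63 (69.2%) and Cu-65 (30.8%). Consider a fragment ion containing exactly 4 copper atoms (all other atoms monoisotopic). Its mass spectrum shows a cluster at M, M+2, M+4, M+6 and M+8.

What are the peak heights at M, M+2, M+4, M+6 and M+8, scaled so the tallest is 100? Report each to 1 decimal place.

The 4 Cu atoms are independent, so intensities follow the terms of (0.692 + 0.308)^4.
P(M) = 0.692^4 = 0.229311
P(M+2) = 4 × 0.692^3 × 0.308^1 = 0.408253
P(M+4) = 6 × 0.692^2 × 0.308^2 = 0.272562
P(M+6) = 4 × 0.692^1 × 0.308^3 = 0.080876
P(M+8) = 0.308^4 = 0.008999
The M+2 peak is largest (0.408253); scaling to 100 gives 56.2 : 100.0 : 66.8 : 19.8 : 2.2.

56.2 : 100.0 : 66.8 : 19.8 : 2.2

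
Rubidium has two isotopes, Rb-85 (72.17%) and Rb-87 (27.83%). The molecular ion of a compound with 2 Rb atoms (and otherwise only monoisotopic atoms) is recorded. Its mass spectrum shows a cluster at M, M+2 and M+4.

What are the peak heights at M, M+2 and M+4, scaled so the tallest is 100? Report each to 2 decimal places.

100.00 : 77.12 : 14.87

Expanding (0.7217 + 0.2783)^2:
P(M) = 0.7217^2 = 0.520851
P(M+2) = 2 × 0.7217^1 × 0.2783^1 = 0.401698
P(M+4) = 0.2783^2 = 0.077451
The M peak is largest (0.520851); scaling to 100 gives 100.00 : 77.12 : 14.87.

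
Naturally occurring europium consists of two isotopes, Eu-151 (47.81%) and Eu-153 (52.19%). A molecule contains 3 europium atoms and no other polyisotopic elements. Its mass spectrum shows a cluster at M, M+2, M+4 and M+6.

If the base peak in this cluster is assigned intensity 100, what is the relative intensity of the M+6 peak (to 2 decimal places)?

36.39

(0.4781 + 0.5219)^3 gives M 0.1093, M+2 0.3579, M+4 0.3907, M+6 0.1422; the largest is M+4.
P(M+4) = C(3,2) × 0.4781^1 × 0.5219^2 = 3 × 0.4781 × 0.27237961 = 0.390674 (base)
P(M+6) = C(3,3) × 0.4781^0 × 0.5219^3 = 1 × 1.0000 × 0.14215492 = 0.142155
Relative intensity = 0.142155 / 0.390674 × 100 = 36.39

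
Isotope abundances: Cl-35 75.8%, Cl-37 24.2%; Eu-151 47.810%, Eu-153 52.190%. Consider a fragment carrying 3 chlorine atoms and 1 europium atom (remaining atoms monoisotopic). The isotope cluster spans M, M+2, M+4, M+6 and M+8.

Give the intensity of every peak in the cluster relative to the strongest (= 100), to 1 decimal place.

48.8 : 100.0 : 65.9 : 17.9 : 1.7

Chlorine pattern (n=3): 0.43551951 : 0.41713346 : 0.13317454 : 0.01417249
Europium pattern (n=1): 0.4781 : 0.5219
Convolve the two distributions (both contribute in 2-u steps):
  M: 0.43551951×0.4781 = 0.208222
  M+2: 0.43551951×0.5219 + 0.41713346×0.4781 = 0.426729
  M+4: 0.41713346×0.5219 + 0.13317454×0.4781 = 0.281373
  M+6: 0.13317454×0.5219 + 0.01417249×0.4781 = 0.076280
  M+8: 0.01417249×0.5219 = 0.007397
Scale to base peak (0.426729) = 100: 48.8 : 100.0 : 65.9 : 17.9 : 1.7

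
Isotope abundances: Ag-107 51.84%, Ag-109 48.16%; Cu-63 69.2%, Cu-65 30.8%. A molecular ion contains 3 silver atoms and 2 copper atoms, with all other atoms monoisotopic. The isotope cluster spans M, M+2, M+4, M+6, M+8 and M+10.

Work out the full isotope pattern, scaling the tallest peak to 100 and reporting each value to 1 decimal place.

Silver pattern (n=3): 0.13931407 : 0.38827347 : 0.36071085 : 0.11170161
Copper pattern (n=2): 0.478864 : 0.426272 : 0.094864
Convolve the two distributions (both contribute in 2-u steps):
  M: 0.13931407×0.478864 = 0.066712
  M+2: 0.13931407×0.426272 + 0.38827347×0.478864 = 0.245316
  M+4: 0.13931407×0.094864 + 0.38827347×0.426272 + 0.36071085×0.478864 = 0.351457
  M+6: 0.38827347×0.094864 + 0.36071085×0.426272 + 0.11170161×0.478864 = 0.244084
  M+8: 0.36071085×0.094864 + 0.11170161×0.426272 = 0.081834
  M+10: 0.11170161×0.094864 = 0.010596
Scale to base peak (0.351457) = 100: 19.0 : 69.8 : 100.0 : 69.4 : 23.3 : 3.0

19.0 : 69.8 : 100.0 : 69.4 : 23.3 : 3.0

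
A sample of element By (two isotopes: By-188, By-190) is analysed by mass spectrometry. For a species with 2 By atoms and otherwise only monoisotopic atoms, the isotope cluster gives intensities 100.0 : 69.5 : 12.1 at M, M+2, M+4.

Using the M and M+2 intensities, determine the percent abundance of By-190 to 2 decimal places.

Write p for the By-188 fraction. I(M+2)/I(M) = [C(2,1)·p^1·(1−p)] / p^2 = 2·(1−p)/p = 69.5/100.0 = 0.6950
(1−p)/p = 0.6950/2 = 0.3475  ⇒  p = 1/(1 + 0.3475) = 0.7421
By-188: 74.21%, By-190: 25.79%.

25.79%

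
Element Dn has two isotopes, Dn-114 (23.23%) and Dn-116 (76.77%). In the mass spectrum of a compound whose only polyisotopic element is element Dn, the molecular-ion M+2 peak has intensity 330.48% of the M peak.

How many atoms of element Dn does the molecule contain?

1

For n independent Dn atoms, I(M+2)/I(M) = n · (abundance Dn-116) / (abundance Dn-114) = n · 0.7677/0.2323.
n = 3.3048 × 0.2323/0.7677 = 1.00 ≈ 1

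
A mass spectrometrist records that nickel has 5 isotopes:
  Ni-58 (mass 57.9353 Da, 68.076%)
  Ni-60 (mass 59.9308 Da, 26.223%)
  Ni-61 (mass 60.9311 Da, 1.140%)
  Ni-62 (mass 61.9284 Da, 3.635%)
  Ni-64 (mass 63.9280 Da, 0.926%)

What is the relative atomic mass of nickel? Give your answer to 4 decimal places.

Weight each isotope mass by its fractional abundance: 0.68076 × 57.9353 + 0.26223 × 59.9308 + 0.01140 × 60.9311 + 0.03635 × 61.9284 + 0.00926 × 63.9280
= 39.44003 + 15.71565 + 0.69461 + 2.25110 + 0.59197 = 58.69336 Da

58.6934 Da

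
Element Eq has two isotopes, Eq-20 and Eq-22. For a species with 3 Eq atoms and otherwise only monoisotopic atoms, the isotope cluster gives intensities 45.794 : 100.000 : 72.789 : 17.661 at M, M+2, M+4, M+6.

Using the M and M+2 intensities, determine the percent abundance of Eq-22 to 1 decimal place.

42.1%

Write p for the Eq-20 fraction. I(M+2)/I(M) = [C(3,1)·p^2·(1−p)] / p^3 = 3·(1−p)/p = 100.000/45.794 = 2.1837
(1−p)/p = 2.1837/3 = 0.7279  ⇒  p = 1/(1 + 0.7279) = 0.5787
Eq-20: 57.9%, Eq-22: 42.1%.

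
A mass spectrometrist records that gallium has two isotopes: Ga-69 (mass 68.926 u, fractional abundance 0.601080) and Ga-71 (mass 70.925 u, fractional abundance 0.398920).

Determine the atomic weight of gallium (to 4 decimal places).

Ar = Σ fᵢ·mᵢ = 0.601080 × 68.926 + 0.398920 × 70.925
= 41.43004 + 28.29340 = 69.72344 u

69.7234 u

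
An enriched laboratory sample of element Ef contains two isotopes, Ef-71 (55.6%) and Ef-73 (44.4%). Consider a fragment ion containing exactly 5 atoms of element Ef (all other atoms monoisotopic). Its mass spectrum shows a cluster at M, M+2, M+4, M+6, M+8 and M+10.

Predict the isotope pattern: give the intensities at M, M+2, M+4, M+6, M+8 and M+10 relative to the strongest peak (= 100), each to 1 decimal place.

15.7 : 62.6 : 100.0 : 79.9 : 31.9 : 5.1

The 5 Ef atoms are independent, so intensities follow the terms of (0.556 + 0.444)^5.
P(M) = 0.556^5 = 0.053134
P(M+2) = 5 × 0.556^4 × 0.444^1 = 0.212154
P(M+4) = 10 × 0.556^3 × 0.444^2 = 0.338837
P(M+6) = 10 × 0.556^2 × 0.444^3 = 0.270582
P(M+8) = 5 × 0.556^1 × 0.444^4 = 0.108038
P(M+10) = 0.444^5 = 0.017255
The M+4 peak is largest (0.338837); scaling to 100 gives 15.7 : 62.6 : 100.0 : 79.9 : 31.9 : 5.1.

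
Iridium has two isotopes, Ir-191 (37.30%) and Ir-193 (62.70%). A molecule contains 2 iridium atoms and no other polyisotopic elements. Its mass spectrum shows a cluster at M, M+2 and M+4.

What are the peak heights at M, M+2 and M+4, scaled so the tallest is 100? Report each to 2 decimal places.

The 2 Ir atoms are independent, so intensities follow the terms of (0.3730 + 0.6270)^2.
P(M) = 0.3730^2 = 0.139129
P(M+2) = 2 × 0.3730^1 × 0.6270^1 = 0.467742
P(M+4) = 0.6270^2 = 0.393129
The M+2 peak is largest (0.467742); scaling to 100 gives 29.74 : 100.00 : 84.05.

29.74 : 100.00 : 84.05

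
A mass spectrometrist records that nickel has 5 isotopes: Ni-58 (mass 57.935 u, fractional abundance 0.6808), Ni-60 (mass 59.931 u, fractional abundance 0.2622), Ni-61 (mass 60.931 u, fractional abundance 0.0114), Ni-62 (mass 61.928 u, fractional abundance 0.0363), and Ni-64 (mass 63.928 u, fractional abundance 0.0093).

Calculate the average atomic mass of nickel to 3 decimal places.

Weight each isotope mass by its fractional abundance: 0.6808 × 57.935 + 0.2622 × 59.931 + 0.0114 × 60.931 + 0.0363 × 61.928 + 0.0093 × 63.928
= 39.4421 + 15.7139 + 0.6946 + 2.2480 + 0.5945 = 58.6931 u

58.693 u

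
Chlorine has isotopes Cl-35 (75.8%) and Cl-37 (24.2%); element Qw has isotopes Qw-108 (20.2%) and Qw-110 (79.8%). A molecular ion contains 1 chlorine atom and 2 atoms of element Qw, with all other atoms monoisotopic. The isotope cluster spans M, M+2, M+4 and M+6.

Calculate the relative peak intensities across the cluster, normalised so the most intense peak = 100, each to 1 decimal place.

5.5 : 45.3 : 100.0 : 27.5

Chlorine pattern (n=1): 0.7580 : 0.2420
Element Qw pattern (n=2): 0.040804 : 0.322392 : 0.636804
Convolve the two distributions (both contribute in 2-u steps):
  M: 0.7580×0.040804 = 0.030929
  M+2: 0.7580×0.322392 + 0.2420×0.040804 = 0.254248
  M+4: 0.7580×0.636804 + 0.2420×0.322392 = 0.560716
  M+6: 0.2420×0.636804 = 0.154107
Scale to base peak (0.560716) = 100: 5.5 : 45.3 : 100.0 : 27.5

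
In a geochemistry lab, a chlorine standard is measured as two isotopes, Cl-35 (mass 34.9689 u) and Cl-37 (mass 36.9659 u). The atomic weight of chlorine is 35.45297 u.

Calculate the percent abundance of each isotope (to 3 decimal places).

Cl-35: 75.760%, Cl-37: 24.240%

Writing the weighted mean with unknown fraction x of Cl-35:
34.9689·x + 36.9659·(1 − x) = 35.45297
(34.9689 − 36.9659)·x = 35.45297 − 36.9659
x = -1.51293 / -1.9970 = 0.75760 → 75.760% Cl-35, 24.240% Cl-37.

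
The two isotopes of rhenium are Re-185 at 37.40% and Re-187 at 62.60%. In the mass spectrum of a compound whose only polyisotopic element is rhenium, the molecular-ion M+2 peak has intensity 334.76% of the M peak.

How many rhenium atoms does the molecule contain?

2

The M+2/M ratio from n Re atoms is n · q/p = n · 0.6260/0.3740.
n = 3.3476 × 0.3740/0.6260 = 2.00 ≈ 2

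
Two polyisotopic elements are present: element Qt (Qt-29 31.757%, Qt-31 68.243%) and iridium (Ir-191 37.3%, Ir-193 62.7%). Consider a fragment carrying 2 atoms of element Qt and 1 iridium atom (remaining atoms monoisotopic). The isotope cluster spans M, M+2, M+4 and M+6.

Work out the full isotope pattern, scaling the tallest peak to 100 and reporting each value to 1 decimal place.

8.4 : 50.5 : 100.0 : 65.5

Element Qt pattern (n=2): 0.1008507 : 0.43343859 : 0.4657107
Iridium pattern (n=1): 0.3730 : 0.6270
Convolve the two distributions (both contribute in 2-u steps):
  M: 0.1008507×0.3730 = 0.037617
  M+2: 0.1008507×0.6270 + 0.43343859×0.3730 = 0.224906
  M+4: 0.43343859×0.6270 + 0.4657107×0.3730 = 0.445476
  M+6: 0.4657107×0.6270 = 0.292001
Scale to base peak (0.445476) = 100: 8.4 : 50.5 : 100.0 : 65.5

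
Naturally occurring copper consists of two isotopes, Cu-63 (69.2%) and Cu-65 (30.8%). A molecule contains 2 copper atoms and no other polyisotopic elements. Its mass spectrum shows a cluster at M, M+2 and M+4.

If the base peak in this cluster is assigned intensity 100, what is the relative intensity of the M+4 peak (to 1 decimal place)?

19.8

Binomial terms of (0.692 + 0.308)^2: M 0.4789, M+2 0.4263, M+4 0.0949 → M is the base peak.
P(M) = C(2,0) × 0.692^2 × 0.308^0 = 1 × 0.478864 × 1.0000 = 0.478864 (base)
P(M+4) = C(2,2) × 0.692^0 × 0.308^2 = 1 × 1.0000 × 0.094864 = 0.094864
Relative intensity = 0.094864 / 0.478864 × 100 = 19.8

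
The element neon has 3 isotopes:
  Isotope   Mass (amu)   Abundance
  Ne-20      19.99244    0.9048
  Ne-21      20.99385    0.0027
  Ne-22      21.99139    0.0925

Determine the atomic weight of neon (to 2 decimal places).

Ar = Σ fᵢ·mᵢ = 0.9048 × 19.99244 + 0.0027 × 20.99385 + 0.0925 × 21.99139
= 18.089160 + 0.056683 + 2.034204 = 20.180047 amu

20.18 amu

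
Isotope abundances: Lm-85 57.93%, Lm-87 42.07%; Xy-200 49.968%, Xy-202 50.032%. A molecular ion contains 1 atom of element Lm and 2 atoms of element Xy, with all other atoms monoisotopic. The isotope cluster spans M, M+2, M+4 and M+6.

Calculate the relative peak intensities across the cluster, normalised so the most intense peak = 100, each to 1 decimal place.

36.6 : 100.0 : 90.0 : 26.7

Element Lm pattern (n=1): 0.5793 : 0.4207
Element Xy pattern (n=2): 0.2496801 : 0.4999998 : 0.2503201
Convolve the two distributions (both contribute in 2-u steps):
  M: 0.5793×0.2496801 = 0.144640
  M+2: 0.5793×0.4999998 + 0.4207×0.2496801 = 0.394690
  M+4: 0.5793×0.2503201 + 0.4207×0.4999998 = 0.355360
  M+6: 0.4207×0.2503201 = 0.105310
Scale to base peak (0.394690) = 100: 36.6 : 100.0 : 90.0 : 26.7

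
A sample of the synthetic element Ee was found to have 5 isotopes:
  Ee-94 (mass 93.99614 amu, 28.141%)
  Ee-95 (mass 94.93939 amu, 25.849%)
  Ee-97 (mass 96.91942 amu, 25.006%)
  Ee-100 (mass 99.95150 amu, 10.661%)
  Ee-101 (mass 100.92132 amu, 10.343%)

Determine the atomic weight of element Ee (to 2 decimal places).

96.32 amu

The abundance-weighted mean is 0.28141 × 93.99614 + 0.25849 × 94.93939 + 0.25006 × 96.91942 + 0.10661 × 99.95150 + 0.10343 × 100.92132
= 26.451454 + 24.540883 + 24.235670 + 10.655829 + 10.438292 = 96.322128 amu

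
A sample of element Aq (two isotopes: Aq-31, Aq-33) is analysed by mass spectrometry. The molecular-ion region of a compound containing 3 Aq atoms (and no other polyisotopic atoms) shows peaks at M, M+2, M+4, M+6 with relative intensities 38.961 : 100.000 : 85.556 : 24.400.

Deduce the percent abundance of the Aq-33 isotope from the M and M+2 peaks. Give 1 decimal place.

46.1%

If p is the fraction of Aq that is Aq-31, then I(M+2)/I(M) = [C(3,1)·p^2·(1−p)] / p^3 = 3·(1−p)/p = 100.000/38.961 = 2.5667
(1−p)/p = 2.5667/3 = 0.8556  ⇒  p = 1/(1 + 0.8556) = 0.5389
Aq-31: 53.9%, Aq-33: 46.1%.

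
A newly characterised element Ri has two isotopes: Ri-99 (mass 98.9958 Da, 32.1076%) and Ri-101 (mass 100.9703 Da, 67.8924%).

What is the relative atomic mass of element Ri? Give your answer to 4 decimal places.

100.3363 Da

Weight each isotope mass by its fractional abundance: 0.321076 × 98.9958 + 0.678924 × 100.9703
= 31.78518 + 68.55116 = 100.33634 Da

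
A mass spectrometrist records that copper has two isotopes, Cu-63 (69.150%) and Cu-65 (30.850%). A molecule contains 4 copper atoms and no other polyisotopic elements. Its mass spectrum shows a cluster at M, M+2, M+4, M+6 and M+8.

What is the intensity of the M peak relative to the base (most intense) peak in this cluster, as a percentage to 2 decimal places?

(0.69150 + 0.30850)^4 gives M 0.2286, M+2 0.4080, M+4 0.2731, M+6 0.0812, M+8 0.0091; the largest is M+2.
P(M+2) = C(4,1) × 0.69150^3 × 0.30850^1 = 4 × 0.33065611 × 0.3085 = 0.408030 (base)
P(M) = C(4,0) × 0.69150^4 × 0.30850^0 = 1 × 0.2286487 × 1.0000 = 0.228649
Relative intensity = 0.228649 / 0.408030 × 100 = 56.04

56.04%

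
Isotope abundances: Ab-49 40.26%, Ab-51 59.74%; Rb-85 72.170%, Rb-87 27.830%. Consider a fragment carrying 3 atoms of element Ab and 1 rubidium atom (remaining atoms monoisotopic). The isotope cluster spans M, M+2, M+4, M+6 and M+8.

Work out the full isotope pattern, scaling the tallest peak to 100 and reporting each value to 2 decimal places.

12.02 : 58.12 : 100.00 : 69.87 : 15.14

Element Ab pattern (n=3): 0.06525613 : 0.29049189 : 0.43104783 : 0.21320415
Rubidium pattern (n=1): 0.7217 : 0.2783
Convolve the two distributions (both contribute in 2-u steps):
  M: 0.06525613×0.7217 = 0.047095
  M+2: 0.06525613×0.2783 + 0.29049189×0.7217 = 0.227809
  M+4: 0.29049189×0.2783 + 0.43104783×0.7217 = 0.391931
  M+6: 0.43104783×0.2783 + 0.21320415×0.7217 = 0.273830
  M+8: 0.21320415×0.2783 = 0.059335
Scale to base peak (0.391931) = 100: 12.02 : 58.12 : 100.00 : 69.87 : 15.14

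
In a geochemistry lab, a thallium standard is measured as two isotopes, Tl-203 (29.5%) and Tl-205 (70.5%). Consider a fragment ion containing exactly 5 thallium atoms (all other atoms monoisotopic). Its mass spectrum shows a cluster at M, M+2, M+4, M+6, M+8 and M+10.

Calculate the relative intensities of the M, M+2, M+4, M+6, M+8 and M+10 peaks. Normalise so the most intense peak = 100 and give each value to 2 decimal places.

Expanding (0.295 + 0.705)^5:
P(M) = 0.295^5 = 0.002234
P(M+2) = 5 × 0.295^4 × 0.705^1 = 0.026696
P(M+4) = 10 × 0.295^3 × 0.705^2 = 0.127598
P(M+6) = 10 × 0.295^2 × 0.705^3 = 0.304938
P(M+8) = 5 × 0.295^1 × 0.705^4 = 0.364375
P(M+10) = 0.705^5 = 0.174159
The M+8 peak is largest (0.364375); scaling to 100 gives 0.61 : 7.33 : 35.02 : 83.69 : 100.00 : 47.80.

0.61 : 7.33 : 35.02 : 83.69 : 100.00 : 47.80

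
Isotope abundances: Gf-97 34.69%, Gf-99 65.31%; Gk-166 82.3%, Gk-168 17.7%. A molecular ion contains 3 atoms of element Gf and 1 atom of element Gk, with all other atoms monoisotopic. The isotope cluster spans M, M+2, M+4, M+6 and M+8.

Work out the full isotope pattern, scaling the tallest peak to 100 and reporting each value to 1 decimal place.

8.4 : 49.5 : 100.0 : 75.6 : 12.1

Element Gf pattern (n=3): 0.04174581 : 0.2357814 : 0.44389977 : 0.27857302
Element Gk pattern (n=1): 0.8230 : 0.1770
Convolve the two distributions (both contribute in 2-u steps):
  M: 0.04174581×0.8230 = 0.034357
  M+2: 0.04174581×0.1770 + 0.2357814×0.8230 = 0.201437
  M+4: 0.2357814×0.1770 + 0.44389977×0.8230 = 0.407063
  M+6: 0.44389977×0.1770 + 0.27857302×0.8230 = 0.307836
  M+8: 0.27857302×0.1770 = 0.049307
Scale to base peak (0.407063) = 100: 8.4 : 49.5 : 100.0 : 75.6 : 12.1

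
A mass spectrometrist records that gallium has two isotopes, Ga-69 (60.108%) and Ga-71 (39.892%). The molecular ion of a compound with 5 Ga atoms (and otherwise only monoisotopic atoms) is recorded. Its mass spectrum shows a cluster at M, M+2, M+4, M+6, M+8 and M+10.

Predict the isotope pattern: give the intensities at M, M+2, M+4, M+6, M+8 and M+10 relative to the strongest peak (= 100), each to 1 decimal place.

22.7 : 75.3 : 100.0 : 66.4 : 22.0 : 2.9

The 5 Ga atoms are independent, so intensities follow the terms of (0.60108 + 0.39892)^5.
P(M) = 0.60108^5 = 0.078462
P(M+2) = 5 × 0.60108^4 × 0.39892^1 = 0.260366
P(M+4) = 10 × 0.60108^3 × 0.39892^2 = 0.345596
P(M+6) = 10 × 0.60108^2 × 0.39892^3 = 0.229362
P(M+8) = 5 × 0.60108^1 × 0.39892^4 = 0.076111
P(M+10) = 0.39892^5 = 0.010103
The M+4 peak is largest (0.345596); scaling to 100 gives 22.7 : 75.3 : 100.0 : 66.4 : 22.0 : 2.9.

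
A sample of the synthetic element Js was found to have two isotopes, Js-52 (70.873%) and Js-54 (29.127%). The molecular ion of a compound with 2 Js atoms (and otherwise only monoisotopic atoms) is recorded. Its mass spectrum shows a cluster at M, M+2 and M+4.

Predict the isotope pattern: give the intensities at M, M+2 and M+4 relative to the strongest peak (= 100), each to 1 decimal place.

Expanding (0.70873 + 0.29127)^2:
P(M) = 0.70873^2 = 0.502298
P(M+2) = 2 × 0.70873^1 × 0.29127^1 = 0.412864
P(M+4) = 0.29127^2 = 0.084838
The M peak is largest (0.502298); scaling to 100 gives 100.0 : 82.2 : 16.9.

100.0 : 82.2 : 16.9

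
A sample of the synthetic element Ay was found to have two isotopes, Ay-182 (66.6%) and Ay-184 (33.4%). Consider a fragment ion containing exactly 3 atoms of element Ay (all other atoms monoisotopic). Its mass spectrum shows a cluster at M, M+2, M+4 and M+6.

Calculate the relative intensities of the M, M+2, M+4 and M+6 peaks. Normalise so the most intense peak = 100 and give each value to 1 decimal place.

The 3 Ay atoms are independent, so intensities follow the terms of (0.666 + 0.334)^3.
P(M) = 0.666^3 = 0.295408
P(M+2) = 3 × 0.666^2 × 0.334^1 = 0.444443
P(M+4) = 3 × 0.666^1 × 0.334^2 = 0.222889
P(M+6) = 0.334^3 = 0.037260
The M+2 peak is largest (0.444443); scaling to 100 gives 66.5 : 100.0 : 50.2 : 8.4.

66.5 : 100.0 : 50.2 : 8.4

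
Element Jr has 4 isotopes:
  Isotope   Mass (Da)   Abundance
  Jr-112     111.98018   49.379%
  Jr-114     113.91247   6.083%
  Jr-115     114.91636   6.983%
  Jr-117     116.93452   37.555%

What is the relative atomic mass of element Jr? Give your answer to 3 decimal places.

Weight each isotope mass by its fractional abundance: 0.49379 × 111.98018 + 0.06083 × 113.91247 + 0.06983 × 114.91636 + 0.37555 × 116.93452
= 55.294693 + 6.929296 + 8.024609 + 43.914759 = 114.163357 Da

114.163 Da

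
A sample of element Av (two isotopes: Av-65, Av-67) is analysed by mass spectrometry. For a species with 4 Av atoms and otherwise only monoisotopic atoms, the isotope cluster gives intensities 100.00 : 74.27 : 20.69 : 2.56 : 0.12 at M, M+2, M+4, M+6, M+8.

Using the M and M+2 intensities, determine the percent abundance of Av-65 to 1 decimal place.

84.3%

Write p for the Av-65 fraction. I(M+2)/I(M) = [C(4,1)·p^3·(1−p)] / p^4 = 4·(1−p)/p = 74.27/100.00 = 0.7427
(1−p)/p = 0.7427/4 = 0.1857  ⇒  p = 1/(1 + 0.1857) = 0.8434
Av-65: 84.3%, Av-67: 15.7%.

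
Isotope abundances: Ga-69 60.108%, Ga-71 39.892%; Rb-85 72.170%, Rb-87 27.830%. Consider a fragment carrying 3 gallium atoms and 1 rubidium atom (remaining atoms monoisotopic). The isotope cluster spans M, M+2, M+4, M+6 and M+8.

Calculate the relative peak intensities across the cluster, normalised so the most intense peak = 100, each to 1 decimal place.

Gallium pattern (n=3): 0.2171685 : 0.432386 : 0.2869625 : 0.063483
Rubidium pattern (n=1): 0.7217 : 0.2783
Convolve the two distributions (both contribute in 2-u steps):
  M: 0.2171685×0.7217 = 0.156731
  M+2: 0.2171685×0.2783 + 0.432386×0.7217 = 0.372491
  M+4: 0.432386×0.2783 + 0.2869625×0.7217 = 0.327434
  M+6: 0.2869625×0.2783 + 0.063483×0.7217 = 0.125677
  M+8: 0.063483×0.2783 = 0.017667
Scale to base peak (0.372491) = 100: 42.1 : 100.0 : 87.9 : 33.7 : 4.7

42.1 : 100.0 : 87.9 : 33.7 : 4.7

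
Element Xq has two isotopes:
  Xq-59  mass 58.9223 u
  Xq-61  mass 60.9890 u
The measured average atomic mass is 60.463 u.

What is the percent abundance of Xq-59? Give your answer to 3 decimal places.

Let x be the fractional abundance of Xq-59; then Xq-61 has abundance 1 − x.
58.9223·x + 60.9890·(1 − x) = 60.463
(58.9223 − 60.9890)·x = 60.463 − 60.9890
x = -0.5260 / -2.0667 = 0.25451 → 25.451% Xq-59, 74.549% Xq-61.

25.451%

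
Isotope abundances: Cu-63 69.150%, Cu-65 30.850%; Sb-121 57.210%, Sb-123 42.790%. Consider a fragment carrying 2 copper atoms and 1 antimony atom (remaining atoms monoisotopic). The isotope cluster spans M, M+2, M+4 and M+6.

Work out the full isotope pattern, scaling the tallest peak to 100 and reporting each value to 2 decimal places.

60.97 : 100.00 : 52.82 : 9.08

Copper pattern (n=2): 0.47817225 : 0.4266555 : 0.09517225
Antimony pattern (n=1): 0.5721 : 0.4279
Convolve the two distributions (both contribute in 2-u steps):
  M: 0.47817225×0.5721 = 0.273562
  M+2: 0.47817225×0.4279 + 0.4266555×0.5721 = 0.448700
  M+4: 0.4266555×0.4279 + 0.09517225×0.5721 = 0.237014
  M+6: 0.09517225×0.4279 = 0.040724
Scale to base peak (0.448700) = 100: 60.97 : 100.00 : 52.82 : 9.08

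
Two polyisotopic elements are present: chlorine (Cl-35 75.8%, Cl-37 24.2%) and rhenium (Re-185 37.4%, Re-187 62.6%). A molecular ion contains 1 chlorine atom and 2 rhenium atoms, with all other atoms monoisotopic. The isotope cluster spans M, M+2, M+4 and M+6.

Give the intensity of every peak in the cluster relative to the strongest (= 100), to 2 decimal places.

Chlorine pattern (n=1): 0.7580 : 0.2420
Rhenium pattern (n=2): 0.139876 : 0.468248 : 0.391876
Convolve the two distributions (both contribute in 2-u steps):
  M: 0.7580×0.139876 = 0.106026
  M+2: 0.7580×0.468248 + 0.2420×0.139876 = 0.388782
  M+4: 0.7580×0.391876 + 0.2420×0.468248 = 0.410358
  M+6: 0.2420×0.391876 = 0.094834
Scale to base peak (0.410358) = 100: 25.84 : 94.74 : 100.00 : 23.11

25.84 : 94.74 : 100.00 : 23.11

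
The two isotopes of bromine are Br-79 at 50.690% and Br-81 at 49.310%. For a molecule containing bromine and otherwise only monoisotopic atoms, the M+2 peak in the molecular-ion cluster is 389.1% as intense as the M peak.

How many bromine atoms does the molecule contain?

4

With n Br atoms, P(M+2)/P(M) = C(n,1)·p^(n−1)q / p^n = n·q/p = n · 0.49310/0.50690.
n = 3.891 × 0.50690/0.49310 = 4.00 ≈ 4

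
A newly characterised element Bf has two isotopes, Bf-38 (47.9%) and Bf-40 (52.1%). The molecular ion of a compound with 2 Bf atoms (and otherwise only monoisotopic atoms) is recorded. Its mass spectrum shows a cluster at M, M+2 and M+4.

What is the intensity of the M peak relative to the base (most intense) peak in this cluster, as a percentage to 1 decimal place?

46.0%

(0.479 + 0.521)^2 gives M 0.2294, M+2 0.4991, M+4 0.2714; the largest is M+2.
P(M+2) = C(2,1) × 0.479^1 × 0.521^1 = 2 × 0.4790 × 0.5210 = 0.499118 (base)
P(M) = C(2,0) × 0.479^2 × 0.521^0 = 1 × 0.229441 × 1.0000 = 0.229441
Relative intensity = 0.229441 / 0.499118 × 100 = 46.0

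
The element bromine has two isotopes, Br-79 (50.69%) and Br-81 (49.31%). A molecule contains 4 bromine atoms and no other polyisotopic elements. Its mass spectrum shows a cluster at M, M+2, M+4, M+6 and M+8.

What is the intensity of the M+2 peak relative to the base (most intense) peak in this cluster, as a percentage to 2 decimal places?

Term probabilities: M 0.0660, M+2 0.2569, M+4 0.3749, M+6 0.2431, M+8 0.0591. Base peak = M+4.
P(M+4) = C(4,2) × 0.5069^2 × 0.4931^2 = 6 × 0.25694761 × 0.24314761 = 0.374857 (base)
P(M+2) = C(4,1) × 0.5069^3 × 0.4931^1 = 4 × 0.13024674 × 0.4931 = 0.256899
Relative intensity = 0.256899 / 0.374857 × 100 = 68.53

68.53%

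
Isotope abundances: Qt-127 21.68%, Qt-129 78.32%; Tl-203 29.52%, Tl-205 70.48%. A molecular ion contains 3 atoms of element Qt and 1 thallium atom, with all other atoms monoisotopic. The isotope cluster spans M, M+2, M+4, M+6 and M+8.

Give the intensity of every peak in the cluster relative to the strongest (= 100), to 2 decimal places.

Element Qt pattern (n=3): 0.01019009 : 0.11043646 : 0.39895682 : 0.48041663
Thallium pattern (n=1): 0.2952 : 0.7048
Convolve the two distributions (both contribute in 2-u steps):
  M: 0.01019009×0.2952 = 0.003008
  M+2: 0.01019009×0.7048 + 0.11043646×0.2952 = 0.039783
  M+4: 0.11043646×0.7048 + 0.39895682×0.2952 = 0.195608
  M+6: 0.39895682×0.7048 + 0.48041663×0.2952 = 0.423004
  M+8: 0.48041663×0.7048 = 0.338598
Scale to base peak (0.423004) = 100: 0.71 : 9.40 : 46.24 : 100.00 : 80.05

0.71 : 9.40 : 46.24 : 100.00 : 80.05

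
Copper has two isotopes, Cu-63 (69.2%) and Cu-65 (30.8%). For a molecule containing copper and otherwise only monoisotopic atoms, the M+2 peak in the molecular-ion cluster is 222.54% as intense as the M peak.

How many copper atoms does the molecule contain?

5

With n Cu atoms, P(M+2)/P(M) = C(n,1)·p^(n−1)q / p^n = n·q/p = n · 0.308/0.692.
n = 2.2254 × 0.692/0.308 = 5.00 ≈ 5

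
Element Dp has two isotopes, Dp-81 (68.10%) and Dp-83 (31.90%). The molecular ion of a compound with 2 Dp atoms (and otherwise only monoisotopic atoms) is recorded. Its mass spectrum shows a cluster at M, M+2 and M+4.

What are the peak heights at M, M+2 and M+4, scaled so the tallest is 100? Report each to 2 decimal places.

The 2 Dp atoms are independent, so intensities follow the terms of (0.6810 + 0.3190)^2.
P(M) = 0.6810^2 = 0.463761
P(M+2) = 2 × 0.6810^1 × 0.3190^1 = 0.434478
P(M+4) = 0.3190^2 = 0.101761
The M peak is largest (0.463761); scaling to 100 gives 100.00 : 93.69 : 21.94.

100.00 : 93.69 : 21.94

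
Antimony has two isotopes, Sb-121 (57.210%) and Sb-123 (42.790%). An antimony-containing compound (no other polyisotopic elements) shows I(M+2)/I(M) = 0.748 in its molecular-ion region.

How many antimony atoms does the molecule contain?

With n Sb atoms, P(M+2)/P(M) = C(n,1)·p^(n−1)q / p^n = n·q/p = n · 0.42790/0.57210.
n = 0.748 × 0.57210/0.42790 = 1.00 ≈ 1

1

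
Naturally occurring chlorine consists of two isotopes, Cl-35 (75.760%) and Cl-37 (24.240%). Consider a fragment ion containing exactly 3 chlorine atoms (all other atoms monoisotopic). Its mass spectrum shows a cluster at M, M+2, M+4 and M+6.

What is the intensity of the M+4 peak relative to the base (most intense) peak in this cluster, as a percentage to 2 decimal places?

30.71%

(0.75760 + 0.24240)^3 gives M 0.4348, M+2 0.4174, M+4 0.1335, M+6 0.0142; the largest is M.
P(M) = C(3,0) × 0.75760^3 × 0.24240^0 = 1 × 0.4348304 × 1.0000 = 0.434830 (base)
P(M+4) = C(3,2) × 0.75760^1 × 0.24240^2 = 3 × 0.7576 × 0.05875776 = 0.133545
Relative intensity = 0.133545 / 0.434830 × 100 = 30.71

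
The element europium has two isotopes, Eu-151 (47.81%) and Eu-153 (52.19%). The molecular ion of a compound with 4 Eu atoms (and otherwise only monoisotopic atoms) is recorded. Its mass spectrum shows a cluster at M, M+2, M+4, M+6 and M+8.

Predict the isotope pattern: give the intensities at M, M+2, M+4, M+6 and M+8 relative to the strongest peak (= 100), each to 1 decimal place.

14.0 : 61.1 : 100.0 : 72.8 : 19.9

Each Eu atom is independently Eu-151 (p = 0.4781) or Eu-153 (q = 0.5219); the cluster is the binomial expansion (p + q)^4.
P(M) = 0.4781^4 = 0.052249
P(M+2) = 4 × 0.4781^3 × 0.5219^1 = 0.228141
P(M+4) = 6 × 0.4781^2 × 0.5219^2 = 0.373563
P(M+6) = 4 × 0.4781^1 × 0.5219^3 = 0.271857
P(M+8) = 0.5219^4 = 0.074191
The M+4 peak is largest (0.373563); scaling to 100 gives 14.0 : 61.1 : 100.0 : 72.8 : 19.9.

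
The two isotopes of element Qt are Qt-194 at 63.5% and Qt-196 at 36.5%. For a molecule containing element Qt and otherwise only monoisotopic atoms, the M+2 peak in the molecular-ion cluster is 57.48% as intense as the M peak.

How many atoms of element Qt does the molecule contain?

For n independent Qt atoms, I(M+2)/I(M) = n · (abundance Qt-196) / (abundance Qt-194) = n · 0.365/0.635.
n = 0.5748 × 0.635/0.365 = 1.00 ≈ 1

1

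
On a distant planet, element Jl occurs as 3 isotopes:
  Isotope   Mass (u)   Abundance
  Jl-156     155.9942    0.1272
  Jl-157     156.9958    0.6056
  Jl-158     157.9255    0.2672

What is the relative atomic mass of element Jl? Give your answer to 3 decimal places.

157.117 u

Weight each isotope mass by its fractional abundance: 0.1272 × 155.9942 + 0.6056 × 156.9958 + 0.2672 × 157.9255
= 19.84246 + 95.07666 + 42.19769 = 157.11681 u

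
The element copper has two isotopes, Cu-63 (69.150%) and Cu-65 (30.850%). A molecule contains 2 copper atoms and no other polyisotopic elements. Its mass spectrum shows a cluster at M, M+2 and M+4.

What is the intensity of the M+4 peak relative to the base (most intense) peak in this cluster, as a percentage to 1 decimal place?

Binomial terms of (0.69150 + 0.30850)^2: M 0.4782, M+2 0.4267, M+4 0.0952 → M is the base peak.
P(M) = C(2,0) × 0.69150^2 × 0.30850^0 = 1 × 0.47817225 × 1.0000 = 0.478172 (base)
P(M+4) = C(2,2) × 0.69150^0 × 0.30850^2 = 1 × 1.0000 × 0.09517225 = 0.095172
Relative intensity = 0.095172 / 0.478172 × 100 = 19.9

19.9%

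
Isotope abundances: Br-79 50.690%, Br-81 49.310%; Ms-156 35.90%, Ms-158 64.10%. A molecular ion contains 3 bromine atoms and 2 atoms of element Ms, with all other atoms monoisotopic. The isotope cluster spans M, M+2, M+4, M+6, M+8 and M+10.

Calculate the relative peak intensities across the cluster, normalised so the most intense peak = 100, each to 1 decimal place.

4.9 : 31.9 : 80.8 : 100.0 : 60.6 : 14.4

Bromine pattern (n=3): 0.13024674 : 0.3801026 : 0.36975457 : 0.11989609
Element Ms pattern (n=2): 0.128881 : 0.460238 : 0.410881
Convolve the two distributions (both contribute in 2-u steps):
  M: 0.13024674×0.128881 = 0.016786
  M+2: 0.13024674×0.460238 + 0.3801026×0.128881 = 0.108933
  M+4: 0.13024674×0.410881 + 0.3801026×0.460238 + 0.36975457×0.128881 = 0.276108
  M+6: 0.3801026×0.410881 + 0.36975457×0.460238 + 0.11989609×0.128881 = 0.341804
  M+8: 0.36975457×0.410881 + 0.11989609×0.460238 = 0.207106
  M+10: 0.11989609×0.410881 = 0.049263
Scale to base peak (0.341804) = 100: 4.9 : 31.9 : 80.8 : 100.0 : 60.6 : 14.4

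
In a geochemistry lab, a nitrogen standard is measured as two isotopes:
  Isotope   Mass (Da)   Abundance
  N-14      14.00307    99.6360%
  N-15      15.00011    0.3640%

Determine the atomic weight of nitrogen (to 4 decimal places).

Weight each isotope mass by its fractional abundance: 0.996360 × 14.00307 + 0.003640 × 15.00011
= 13.952099 + 0.054600 = 14.006699 Da

14.0067 Da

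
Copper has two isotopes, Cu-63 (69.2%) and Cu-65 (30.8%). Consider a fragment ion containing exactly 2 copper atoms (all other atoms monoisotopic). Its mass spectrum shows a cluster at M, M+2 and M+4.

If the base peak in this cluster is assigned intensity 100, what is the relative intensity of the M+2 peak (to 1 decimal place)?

Binomial terms of (0.692 + 0.308)^2: M 0.4789, M+2 0.4263, M+4 0.0949 → M is the base peak.
P(M) = C(2,0) × 0.692^2 × 0.308^0 = 1 × 0.478864 × 1.0000 = 0.478864 (base)
P(M+2) = C(2,1) × 0.692^1 × 0.308^1 = 2 × 0.6920 × 0.3080 = 0.426272
Relative intensity = 0.426272 / 0.478864 × 100 = 89.0

89.0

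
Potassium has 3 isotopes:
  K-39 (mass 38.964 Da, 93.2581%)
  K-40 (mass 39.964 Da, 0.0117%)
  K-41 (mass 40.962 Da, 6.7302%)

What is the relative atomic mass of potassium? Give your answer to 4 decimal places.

Ar = Σ fᵢ·mᵢ = 0.932581 × 38.964 + 0.000117 × 39.964 + 0.067302 × 40.962
= 36.33709 + 0.00468 + 2.75682 = 39.09859 Da

39.0986 Da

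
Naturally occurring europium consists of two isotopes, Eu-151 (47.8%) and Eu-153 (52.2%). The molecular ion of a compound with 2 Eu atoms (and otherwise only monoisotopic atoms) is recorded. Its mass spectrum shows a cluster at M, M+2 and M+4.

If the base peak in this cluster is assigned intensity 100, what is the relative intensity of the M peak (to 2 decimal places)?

45.79

Term probabilities: M 0.2285, M+2 0.4990, M+4 0.2725. Base peak = M+2.
P(M+2) = C(2,1) × 0.478^1 × 0.522^1 = 2 × 0.4780 × 0.5220 = 0.499032 (base)
P(M) = C(2,0) × 0.478^2 × 0.522^0 = 1 × 0.228484 × 1.0000 = 0.228484
Relative intensity = 0.228484 / 0.499032 × 100 = 45.79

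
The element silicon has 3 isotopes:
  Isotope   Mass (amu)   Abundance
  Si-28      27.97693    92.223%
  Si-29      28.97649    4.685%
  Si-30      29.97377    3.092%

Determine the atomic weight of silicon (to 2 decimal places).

28.09 amu

Weight each isotope mass by its fractional abundance: 0.92223 × 27.97693 + 0.04685 × 28.97649 + 0.03092 × 29.97377
= 25.801164 + 1.357549 + 0.926789 = 28.085502 amu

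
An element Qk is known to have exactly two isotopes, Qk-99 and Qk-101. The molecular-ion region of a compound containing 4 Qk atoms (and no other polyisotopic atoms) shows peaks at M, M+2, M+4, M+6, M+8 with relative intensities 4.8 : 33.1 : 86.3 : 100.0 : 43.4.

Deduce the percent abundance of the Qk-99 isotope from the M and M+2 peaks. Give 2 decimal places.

Let p = fractional abundance of Qk-99. I(M+2)/I(M) = [C(4,1)·p^3·(1−p)] / p^4 = 4·(1−p)/p = 33.1/4.8 = 6.8958
(1−p)/p = 6.8958/4 = 1.7240  ⇒  p = 1/(1 + 1.7240) = 0.3671
Qk-99: 36.71%, Qk-101: 63.29%.

36.71%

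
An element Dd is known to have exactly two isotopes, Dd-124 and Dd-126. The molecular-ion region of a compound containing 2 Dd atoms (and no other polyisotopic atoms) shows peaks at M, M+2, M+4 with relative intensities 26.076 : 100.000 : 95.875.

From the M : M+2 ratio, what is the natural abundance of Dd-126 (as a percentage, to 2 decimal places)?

Let p = fractional abundance of Dd-124. I(M+2)/I(M) = [C(2,1)·p^1·(1−p)] / p^2 = 2·(1−p)/p = 100.000/26.076 = 3.8349
(1−p)/p = 3.8349/2 = 1.9175  ⇒  p = 1/(1 + 1.9175) = 0.3428
Dd-124: 34.28%, Dd-126: 65.72%.

65.72%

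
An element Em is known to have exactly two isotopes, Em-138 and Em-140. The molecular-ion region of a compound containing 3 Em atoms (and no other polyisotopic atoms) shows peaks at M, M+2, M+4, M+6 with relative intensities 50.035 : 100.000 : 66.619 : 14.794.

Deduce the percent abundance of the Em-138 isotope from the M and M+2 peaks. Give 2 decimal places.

60.02%

Let p = fractional abundance of Em-138. I(M+2)/I(M) = [C(3,1)·p^2·(1−p)] / p^3 = 3·(1−p)/p = 100.000/50.035 = 1.9986
(1−p)/p = 1.9986/3 = 0.6662  ⇒  p = 1/(1 + 0.6662) = 0.6002
Em-138: 60.02%, Em-140: 39.98%.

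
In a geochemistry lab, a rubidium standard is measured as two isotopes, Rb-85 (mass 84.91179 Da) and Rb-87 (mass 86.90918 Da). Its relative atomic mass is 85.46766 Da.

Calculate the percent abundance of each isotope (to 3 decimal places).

Rb-85: 72.170%, Rb-87: 27.830%

Writing the weighted mean with unknown fraction x of Rb-85:
84.91179·x + 86.90918·(1 − x) = 85.46766
(84.91179 − 86.90918)·x = 85.46766 − 86.90918
x = -1.44152 / -1.99739 = 0.72170 → 72.170% Rb-85, 27.830% Rb-87.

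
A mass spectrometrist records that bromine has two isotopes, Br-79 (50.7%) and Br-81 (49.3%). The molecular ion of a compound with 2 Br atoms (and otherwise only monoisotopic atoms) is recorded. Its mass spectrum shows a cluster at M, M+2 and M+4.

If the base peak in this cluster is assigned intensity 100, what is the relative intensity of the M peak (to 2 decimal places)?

51.42

(0.507 + 0.493)^2 gives M 0.2570, M+2 0.4999, M+4 0.2430; the largest is M+2.
P(M+2) = C(2,1) × 0.507^1 × 0.493^1 = 2 × 0.5070 × 0.4930 = 0.499902 (base)
P(M) = C(2,0) × 0.507^2 × 0.493^0 = 1 × 0.257049 × 1.0000 = 0.257049
Relative intensity = 0.257049 / 0.499902 × 100 = 51.42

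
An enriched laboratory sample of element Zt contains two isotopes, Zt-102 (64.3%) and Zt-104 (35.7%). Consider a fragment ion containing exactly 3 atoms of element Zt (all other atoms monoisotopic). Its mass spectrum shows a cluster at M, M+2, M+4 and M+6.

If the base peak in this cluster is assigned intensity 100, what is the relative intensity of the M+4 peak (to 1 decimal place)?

55.5

(0.643 + 0.357)^3 gives M 0.2658, M+2 0.4428, M+4 0.2458, M+6 0.0455; the largest is M+2.
P(M+2) = C(3,1) × 0.643^2 × 0.357^1 = 3 × 0.413449 × 0.3570 = 0.442804 (base)
P(M+4) = C(3,2) × 0.643^1 × 0.357^2 = 3 × 0.6430 × 0.127449 = 0.245849
Relative intensity = 0.245849 / 0.442804 × 100 = 55.5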